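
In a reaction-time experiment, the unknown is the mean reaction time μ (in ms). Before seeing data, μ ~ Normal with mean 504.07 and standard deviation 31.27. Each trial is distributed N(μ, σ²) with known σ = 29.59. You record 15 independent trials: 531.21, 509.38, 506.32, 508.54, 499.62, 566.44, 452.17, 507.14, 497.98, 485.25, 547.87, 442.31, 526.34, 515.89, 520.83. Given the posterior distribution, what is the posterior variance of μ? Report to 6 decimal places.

55.082990

For Normal data with known variance σ², a Normal(μ₀, σ₀²) prior on μ is conjugate. Posterior precision = 1/σ₀² + n/σ²; posterior mean is the precision-weighted average of μ₀ and x̄.
σ₀² = 31.27² = 977.8129, σ² = 29.59² = 875.5681; σ² + n·σ₀² = 875.5681 + 15·977.8129 = 15542.7616.
Posterior precision = 1/σ₀² + n/σ² = 1/977.8129 + 15/875.5681 = (σ² + n·σ₀²)/(σ₀²σ²) = 15542.7616/(977.8129·875.5681); posterior variance σₙ² = σ₀²σ²/(σ² + n·σ₀²) = 977.8129·875.5681/15542.7616 = 55.082990.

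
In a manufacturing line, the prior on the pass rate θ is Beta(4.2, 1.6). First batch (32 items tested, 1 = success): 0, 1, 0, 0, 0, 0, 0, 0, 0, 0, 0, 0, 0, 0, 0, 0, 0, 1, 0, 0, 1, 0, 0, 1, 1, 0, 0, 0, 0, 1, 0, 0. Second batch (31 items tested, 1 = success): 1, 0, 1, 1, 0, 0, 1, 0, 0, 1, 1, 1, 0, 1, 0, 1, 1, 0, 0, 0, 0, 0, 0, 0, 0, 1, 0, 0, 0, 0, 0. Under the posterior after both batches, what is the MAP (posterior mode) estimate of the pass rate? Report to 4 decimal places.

The Beta prior is conjugate to a Binomial/Bernoulli likelihood; the update adds successes to α and failures to β.
After batch 1: Beta(4.2+6, 1.6+26) = Beta(10.2, 27.6).
After batch 2: Beta(10.2+11, 27.6+20) = Beta(21.2, 47.6).
Mode of Beta(a,b) for a,b>1 is (a−1)/(a+b−2) = 20.2/66.8 = 0.3024.

0.3024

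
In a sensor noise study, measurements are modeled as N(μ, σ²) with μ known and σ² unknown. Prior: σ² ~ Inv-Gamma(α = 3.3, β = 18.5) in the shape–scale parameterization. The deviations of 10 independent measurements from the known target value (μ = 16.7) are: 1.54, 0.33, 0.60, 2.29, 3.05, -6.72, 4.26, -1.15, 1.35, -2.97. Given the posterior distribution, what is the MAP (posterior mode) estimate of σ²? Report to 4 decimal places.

6.9709

With known mean μ and an Inverse-Gamma(α, β) prior on σ², the Normal likelihood is conjugate: posterior is Inv-Gamma(α + n/2, β + Σ(xᵢ−μ)²/2).
Σ(xᵢ−μ)² = (1.54)² + (0.33)² + (0.60)² + (2.29)² + (3.05)² + (-6.72)² + (4.26)² + (-1.15)² + (1.35)² + (-2.97)² = 92.6590.
Posterior: Inv-Gamma(3.3 + 10/2, 18.5 + 92.6590/2) = Inv-Gamma(8.30, 64.82950).
Mode = β/(α+1) = 64.82950/9.30 = 6.9709.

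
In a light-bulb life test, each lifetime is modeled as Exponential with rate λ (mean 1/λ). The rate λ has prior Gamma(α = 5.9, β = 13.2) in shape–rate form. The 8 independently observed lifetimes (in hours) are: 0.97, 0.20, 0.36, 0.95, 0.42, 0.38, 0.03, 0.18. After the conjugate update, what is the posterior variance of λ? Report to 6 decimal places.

With a Gamma(shape α, rate β) prior on the exponential rate λ, the posterior after n observations with total T = Σxᵢ is Gamma(α+n, β+T).
Sum of observations T = 3.49 hours; n = 8.
Posterior: Gamma(5.9+8, 13.2+3.49) = Gamma(13.9, 16.69).
Var = α/β² = 0.049900.

0.049900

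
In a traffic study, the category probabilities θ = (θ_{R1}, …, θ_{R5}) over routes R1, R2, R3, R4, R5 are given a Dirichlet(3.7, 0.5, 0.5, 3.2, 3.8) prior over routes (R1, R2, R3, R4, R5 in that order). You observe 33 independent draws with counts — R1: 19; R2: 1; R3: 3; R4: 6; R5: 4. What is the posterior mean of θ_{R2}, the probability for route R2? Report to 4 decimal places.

The Dirichlet prior is conjugate to the Multinomial likelihood: each posterior αⱼ = prior αⱼ + observed count nⱼ.
Posterior concentration: (22.7, 1.5, 3.5, 9.2, 7.8), total = 44.7.
E[θ_{R2}|data] = α_{R2}/Σα = 1.5/44.7 = 0.0336.

0.0336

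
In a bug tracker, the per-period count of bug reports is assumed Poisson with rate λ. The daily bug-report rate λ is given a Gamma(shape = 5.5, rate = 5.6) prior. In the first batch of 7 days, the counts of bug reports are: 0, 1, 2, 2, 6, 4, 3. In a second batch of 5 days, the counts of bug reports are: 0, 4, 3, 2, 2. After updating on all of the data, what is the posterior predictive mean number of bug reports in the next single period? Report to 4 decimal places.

With a Gamma(shape α, rate β) prior, the Poisson likelihood is conjugate: the posterior is Gamma(α + ΣXᵢ, β + n).
Batch 1: sum of counts S = 18 over n = 7 days.
After batch 1: Gamma(α+S, β+n) = Gamma(5.5+18, 5.6+7) = Gamma(23.5, 12.6).
Batch 2: sum of counts S = 11 over n = 5 days.
After batch 2: Gamma(α+S, β+n) = Gamma(23.5+11, 12.6+5) = Gamma(34.5, 17.6).
The predictive distribution for one future period is NegBinom with mean α/β = 1.9602.

1.9602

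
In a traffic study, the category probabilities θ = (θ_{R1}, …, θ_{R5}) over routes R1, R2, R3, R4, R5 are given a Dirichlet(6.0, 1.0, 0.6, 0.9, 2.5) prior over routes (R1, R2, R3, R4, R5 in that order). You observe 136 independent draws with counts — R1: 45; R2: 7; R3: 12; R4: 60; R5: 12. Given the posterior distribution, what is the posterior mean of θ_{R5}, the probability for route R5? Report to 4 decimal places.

The Dirichlet prior is conjugate to the Multinomial likelihood: each posterior αⱼ = prior αⱼ + observed count nⱼ.
Posterior concentration: (51.0, 8.0, 12.6, 60.9, 14.5), total = 147.0.
E[θ_{R5}|data] = α_{R5}/Σα = 14.5/147.0 = 0.0986.

0.0986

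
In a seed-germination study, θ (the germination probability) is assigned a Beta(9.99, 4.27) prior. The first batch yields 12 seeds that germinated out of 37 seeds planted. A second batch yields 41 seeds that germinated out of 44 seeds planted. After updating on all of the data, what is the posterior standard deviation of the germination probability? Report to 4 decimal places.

0.0482

The Beta prior is conjugate to a Binomial/Bernoulli likelihood; the update adds successes to α and failures to β.
After batch 1: Beta(9.99+12, 4.27+25) = Beta(21.99, 29.27).
After batch 2: Beta(21.99+41, 29.27+3) = Beta(62.99, 32.27).
Var = αβ/((α+β)²(α+β+1)) = 62.99·32.27/(95.26²·96.26) = 0.00232704; SD = √0.00232704 = 0.0482.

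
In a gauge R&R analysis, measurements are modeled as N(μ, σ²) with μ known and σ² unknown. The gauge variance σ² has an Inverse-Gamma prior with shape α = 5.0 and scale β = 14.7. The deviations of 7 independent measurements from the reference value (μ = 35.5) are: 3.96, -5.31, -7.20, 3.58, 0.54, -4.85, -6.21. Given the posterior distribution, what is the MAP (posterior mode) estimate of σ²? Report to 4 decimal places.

With known mean μ and an Inverse-Gamma(α, β) prior on σ², the Normal likelihood is conjugate: posterior is Inv-Gamma(α + n/2, β + Σ(xᵢ−μ)²/2).
Σ(xᵢ−μ)² = (3.96)² + (-5.31)² + (-7.20)² + (3.58)² + (0.54)² + (-4.85)² + (-6.21)² = 170.9123.
Posterior: Inv-Gamma(5.0 + 7/2, 14.7 + 170.9123/2) = Inv-Gamma(8.50, 100.15615).
Mode = β/(α+1) = 100.15615/9.50 = 10.5428.

10.5428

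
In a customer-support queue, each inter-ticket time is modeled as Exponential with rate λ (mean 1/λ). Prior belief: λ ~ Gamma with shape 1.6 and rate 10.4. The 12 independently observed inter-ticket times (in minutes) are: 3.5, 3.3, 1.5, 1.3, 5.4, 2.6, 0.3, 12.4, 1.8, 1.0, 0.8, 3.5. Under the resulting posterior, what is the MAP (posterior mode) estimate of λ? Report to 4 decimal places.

0.2636

With a Gamma(shape α, rate β) prior on the exponential rate λ, the posterior after n observations with total T = Σxᵢ is Gamma(α+n, β+T).
Sum of observations T = 37.4 minutes; n = 12.
Posterior: Gamma(1.6+12, 10.4+37.4) = Gamma(13.6, 47.8).
Mode = (α−1)/β = 0.2636.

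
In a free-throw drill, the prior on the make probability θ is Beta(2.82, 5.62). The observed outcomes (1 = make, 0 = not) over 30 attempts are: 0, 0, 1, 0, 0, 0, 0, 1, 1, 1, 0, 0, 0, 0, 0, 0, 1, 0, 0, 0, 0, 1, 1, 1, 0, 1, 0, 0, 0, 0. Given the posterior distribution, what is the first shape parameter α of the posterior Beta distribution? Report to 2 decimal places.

The Beta prior is conjugate to a Binomial/Bernoulli likelihood; the update adds successes to α and failures to β.
Posterior: Beta(α+k, β+n−k) = Beta(2.82+9, 5.62+21) = Beta(11.82, 26.62).
Posterior α = 11.82.

11.82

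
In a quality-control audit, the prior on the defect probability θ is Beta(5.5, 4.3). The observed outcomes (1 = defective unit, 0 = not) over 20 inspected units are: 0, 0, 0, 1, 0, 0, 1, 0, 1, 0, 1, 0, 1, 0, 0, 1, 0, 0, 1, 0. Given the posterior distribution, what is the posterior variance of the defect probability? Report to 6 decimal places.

0.007906

The Beta prior is conjugate to a Binomial/Bernoulli likelihood; the update adds successes to α and failures to β.
Posterior: Beta(α+k, β+n−k) = Beta(5.5+7, 4.3+13) = Beta(12.5, 17.3).
Var = αβ/((α+β)²(α+β+1)) = 12.5·17.3/(29.8²·30.8) = 0.007906.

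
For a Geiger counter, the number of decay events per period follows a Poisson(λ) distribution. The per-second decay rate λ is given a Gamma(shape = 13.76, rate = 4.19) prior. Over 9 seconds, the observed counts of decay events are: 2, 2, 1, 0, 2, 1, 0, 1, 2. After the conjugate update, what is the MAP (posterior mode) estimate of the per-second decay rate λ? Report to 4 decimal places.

1.8014

With a Gamma(shape α, rate β) prior, the Poisson likelihood is conjugate: the posterior is Gamma(α + ΣXᵢ, β + n).
Sum of counts S = 11 over n = 9 seconds.
Posterior: Gamma(α+S, β+n) = Gamma(13.76+11, 4.19+9) = Gamma(24.76, 13.19).
Mode of Gamma(α,β) for α≥1 is (α−1)/β = 23.76/13.19 = 1.8014.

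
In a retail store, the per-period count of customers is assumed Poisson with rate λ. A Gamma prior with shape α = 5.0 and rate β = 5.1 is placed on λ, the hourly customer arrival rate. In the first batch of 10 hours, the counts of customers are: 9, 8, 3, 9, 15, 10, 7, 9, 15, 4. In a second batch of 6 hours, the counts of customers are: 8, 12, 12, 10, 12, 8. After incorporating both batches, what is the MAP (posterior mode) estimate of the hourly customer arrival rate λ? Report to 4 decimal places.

With a Gamma(shape α, rate β) prior, the Poisson likelihood is conjugate: the posterior is Gamma(α + ΣXᵢ, β + n).
Batch 1: sum of counts S = 89 over n = 10 hours.
After batch 1: Gamma(α+S, β+n) = Gamma(5.0+89, 5.1+10) = Gamma(94.0, 15.1).
Batch 2: sum of counts S = 62 over n = 6 hours.
After batch 2: Gamma(α+S, β+n) = Gamma(94.0+62, 15.1+6) = Gamma(156.0, 21.1).
Mode of Gamma(α,β) for α≥1 is (α−1)/β = 155.0/21.1 = 7.3460.

7.3460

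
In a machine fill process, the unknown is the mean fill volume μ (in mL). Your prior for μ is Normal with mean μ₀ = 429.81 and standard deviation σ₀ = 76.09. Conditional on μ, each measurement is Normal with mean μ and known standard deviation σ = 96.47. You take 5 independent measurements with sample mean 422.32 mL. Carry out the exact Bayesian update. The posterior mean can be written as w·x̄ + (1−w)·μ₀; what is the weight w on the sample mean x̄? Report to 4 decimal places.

For Normal data with known variance σ², a Normal(μ₀, σ₀²) prior on μ is conjugate. Posterior precision = 1/σ₀² + n/σ²; posterior mean is the precision-weighted average of μ₀ and x̄.
σ₀² = 76.09² = 5789.6881, σ² = 96.47² = 9306.4609. Prior precision 1/σ₀² = 1/5789.6881; data precision n/σ² = 5/9306.4609.
w = (n/σ²)/(1/σ₀² + n/σ²) = n·σ₀²/(σ² + n·σ₀²) = 5·5789.6881/(9306.4609 + 5·5789.6881) = 28948.4405/38254.9014 = 0.7567.

0.7567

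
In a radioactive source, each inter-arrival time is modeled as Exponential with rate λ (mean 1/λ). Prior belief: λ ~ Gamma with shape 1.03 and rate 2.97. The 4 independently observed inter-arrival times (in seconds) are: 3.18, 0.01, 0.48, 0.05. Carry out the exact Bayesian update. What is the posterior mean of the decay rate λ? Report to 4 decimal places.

0.7519

With a Gamma(shape α, rate β) prior on the exponential rate λ, the posterior after n observations with total T = Σxᵢ is Gamma(α+n, β+T).
Sum of observations T = 3.72 seconds; n = 4.
Posterior: Gamma(1.03+4, 2.97+3.72) = Gamma(5.03, 6.69).
Posterior mean of λ = α/β = 5.03/6.69 = 0.7519.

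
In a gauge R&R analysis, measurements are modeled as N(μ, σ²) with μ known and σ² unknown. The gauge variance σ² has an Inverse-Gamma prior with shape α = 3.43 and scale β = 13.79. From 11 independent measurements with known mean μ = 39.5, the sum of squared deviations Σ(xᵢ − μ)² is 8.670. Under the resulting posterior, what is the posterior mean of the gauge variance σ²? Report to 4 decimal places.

With known mean μ and an Inverse-Gamma(α, β) prior on σ², the Normal likelihood is conjugate: posterior is Inv-Gamma(α + n/2, β + Σ(xᵢ−μ)²/2).
Posterior: Inv-Gamma(3.43 + 11/2, 13.79 + 8.670/2) = Inv-Gamma(8.93, 18.1250).
E[σ²|data] = β/(α−1) = 18.1250/7.93 = 2.2856.

2.2856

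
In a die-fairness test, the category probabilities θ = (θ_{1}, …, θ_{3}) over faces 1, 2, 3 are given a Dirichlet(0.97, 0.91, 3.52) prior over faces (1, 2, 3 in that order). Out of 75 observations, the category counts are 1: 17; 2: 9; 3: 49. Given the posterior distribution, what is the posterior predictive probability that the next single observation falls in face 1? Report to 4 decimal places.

0.2235

The Dirichlet prior is conjugate to the Multinomial likelihood: each posterior αⱼ = prior αⱼ + observed count nⱼ.
Posterior concentration: (17.97, 9.91, 52.52), total = 80.40.
P(next = 1 | data) = α_{1}/Σα = 0.2235.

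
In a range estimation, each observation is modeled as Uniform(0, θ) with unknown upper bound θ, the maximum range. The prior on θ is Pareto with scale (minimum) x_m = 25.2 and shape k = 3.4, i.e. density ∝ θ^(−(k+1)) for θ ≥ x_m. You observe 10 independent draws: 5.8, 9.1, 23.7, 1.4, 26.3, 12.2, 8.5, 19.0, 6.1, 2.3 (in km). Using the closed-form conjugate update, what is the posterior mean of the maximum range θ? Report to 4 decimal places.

28.4210

A Pareto(scale x_m, shape k) prior on the upper bound θ of Uniform(0, θ) is conjugate: posterior is Pareto(max(x_m, max xᵢ), k + n).
Sample maximum = 26.3; prior scale x_m = 25.2 → posterior scale = max = 26.3.
Posterior shape = 3.4 + 10 = 13.4.
E[θ|data] = k·x_m/(k−1) = 13.4·26.3/12.4 = 28.4210.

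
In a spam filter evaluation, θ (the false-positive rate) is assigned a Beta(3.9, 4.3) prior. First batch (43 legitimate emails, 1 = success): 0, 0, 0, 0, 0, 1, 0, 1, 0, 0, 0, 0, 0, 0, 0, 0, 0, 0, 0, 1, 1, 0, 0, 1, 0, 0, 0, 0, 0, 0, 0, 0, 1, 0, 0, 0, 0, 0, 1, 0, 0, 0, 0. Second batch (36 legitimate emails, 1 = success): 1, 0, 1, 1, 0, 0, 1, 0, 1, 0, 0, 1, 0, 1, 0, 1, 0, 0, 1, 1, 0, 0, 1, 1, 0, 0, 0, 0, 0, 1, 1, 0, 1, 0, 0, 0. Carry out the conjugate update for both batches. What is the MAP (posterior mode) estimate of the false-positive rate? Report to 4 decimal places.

The Beta prior is conjugate to a Binomial/Bernoulli likelihood; the update adds successes to α and failures to β.
After batch 1: Beta(3.9+7, 4.3+36) = Beta(10.9, 40.3).
After batch 2: Beta(10.9+15, 40.3+21) = Beta(25.9, 61.3).
Mode of Beta(a,b) for a,b>1 is (a−1)/(a+b−2) = 24.9/85.2 = 0.2923.

0.2923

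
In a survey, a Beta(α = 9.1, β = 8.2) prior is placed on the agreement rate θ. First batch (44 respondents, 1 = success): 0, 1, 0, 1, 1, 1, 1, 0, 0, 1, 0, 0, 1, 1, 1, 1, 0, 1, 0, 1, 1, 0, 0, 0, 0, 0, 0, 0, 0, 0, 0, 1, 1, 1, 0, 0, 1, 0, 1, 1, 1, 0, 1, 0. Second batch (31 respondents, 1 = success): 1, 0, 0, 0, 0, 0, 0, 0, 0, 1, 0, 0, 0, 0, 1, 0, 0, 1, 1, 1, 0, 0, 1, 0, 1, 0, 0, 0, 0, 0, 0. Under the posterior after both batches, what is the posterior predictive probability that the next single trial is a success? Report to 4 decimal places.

0.4128

The Beta prior is conjugate to a Binomial/Bernoulli likelihood; the update adds successes to α and failures to β.
After batch 1: Beta(9.1+21, 8.2+23) = Beta(30.1, 31.2).
After batch 2: Beta(30.1+8, 31.2+23) = Beta(38.1, 54.2).
For a single future Bernoulli trial, P(success | data) = α/(α+β) = 0.4128.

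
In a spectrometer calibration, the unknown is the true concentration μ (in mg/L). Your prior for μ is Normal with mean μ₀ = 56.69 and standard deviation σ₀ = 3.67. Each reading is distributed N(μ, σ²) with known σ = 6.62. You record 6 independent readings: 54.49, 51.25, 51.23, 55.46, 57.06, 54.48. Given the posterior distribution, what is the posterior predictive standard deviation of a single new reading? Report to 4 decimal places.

For Normal data with known variance σ², a Normal(μ₀, σ₀²) prior on μ is conjugate. Posterior precision = 1/σ₀² + n/σ²; posterior mean is the precision-weighted average of μ₀ and x̄.
σ₀² = 3.67² = 13.4689, σ² = 6.62² = 43.8244; σ² + n·σ₀² = 43.8244 + 6·13.4689 = 124.6378.
Posterior precision = 1/σ₀² + n/σ² = 1/13.4689 + 6/43.8244 = (σ² + n·σ₀²)/(σ₀²σ²) = 124.6378/(13.4689·43.8244); posterior variance σₙ² = σ₀²σ²/(σ² + n·σ₀²) = 13.4689·43.8244/124.6378 = 4.735854.
Predictive variance for one new observation = σₙ² + σ² = 13.4689·43.8244/124.6378 + 43.8244 = σ²·(σ₀² + 124.6378)/124.6378 = 43.8244·138.1067/124.6378 = 48.560254; SD = √(43.8244·138.1067/124.6378) = 6.9685.

6.9685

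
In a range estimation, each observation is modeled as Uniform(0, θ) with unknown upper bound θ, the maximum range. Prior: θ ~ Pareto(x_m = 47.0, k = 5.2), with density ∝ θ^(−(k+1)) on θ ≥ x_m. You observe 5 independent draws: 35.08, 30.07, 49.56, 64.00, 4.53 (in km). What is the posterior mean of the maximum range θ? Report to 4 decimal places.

70.9565

A Pareto(scale x_m, shape k) prior on the upper bound θ of Uniform(0, θ) is conjugate: posterior is Pareto(max(x_m, max xᵢ), k + n).
Sample maximum = 64.00; prior scale x_m = 47.0 → posterior scale = max = 64.00.
Posterior shape = 5.2 + 5 = 10.2.
E[θ|data] = k·x_m/(k−1) = 10.2·64.00/9.2 = 70.9565.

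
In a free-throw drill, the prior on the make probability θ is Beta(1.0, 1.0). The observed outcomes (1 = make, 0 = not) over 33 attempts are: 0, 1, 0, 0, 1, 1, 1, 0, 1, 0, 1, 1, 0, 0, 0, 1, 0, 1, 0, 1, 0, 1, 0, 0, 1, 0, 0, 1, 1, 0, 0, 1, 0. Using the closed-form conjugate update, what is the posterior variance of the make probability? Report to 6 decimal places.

The Beta prior is conjugate to a Binomial/Bernoulli likelihood; the update adds successes to α and failures to β.
Posterior: Beta(α+k, β+n−k) = Beta(1.0+15, 1.0+18) = Beta(16.0, 19.0).
Var = αβ/((α+β)²(α+β+1)) = 16.0·19.0/(35.0²·36.0) = 0.006893.

0.006893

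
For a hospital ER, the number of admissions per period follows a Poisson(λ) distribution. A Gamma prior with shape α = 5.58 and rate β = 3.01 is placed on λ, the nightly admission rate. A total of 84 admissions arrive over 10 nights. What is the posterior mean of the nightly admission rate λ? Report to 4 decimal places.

6.8855

With a Gamma(shape α, rate β) prior, the Poisson likelihood is conjugate: the posterior is Gamma(α + ΣXᵢ, β + n).
Posterior: Gamma(α+S, β+n) = Gamma(5.58+84, 3.01+10) = Gamma(89.58, 13.01).
Posterior mean = α/β = 89.58/13.01 = 6.8855.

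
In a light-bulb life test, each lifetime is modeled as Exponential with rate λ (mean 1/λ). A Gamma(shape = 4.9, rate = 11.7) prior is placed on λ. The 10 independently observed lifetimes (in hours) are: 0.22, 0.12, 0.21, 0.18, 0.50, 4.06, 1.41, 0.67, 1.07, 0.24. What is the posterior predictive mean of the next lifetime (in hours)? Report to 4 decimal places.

With a Gamma(shape α, rate β) prior on the exponential rate λ, the posterior after n observations with total T = Σxᵢ is Gamma(α+n, β+T).
Sum of observations T = 8.68 hours; n = 10.
Posterior: Gamma(4.9+10, 11.7+8.68) = Gamma(14.9, 20.38).
The predictive distribution for the next observation is Lomax; its mean is β/(α−1) = 20.38/13.9 = 1.4662.

1.4662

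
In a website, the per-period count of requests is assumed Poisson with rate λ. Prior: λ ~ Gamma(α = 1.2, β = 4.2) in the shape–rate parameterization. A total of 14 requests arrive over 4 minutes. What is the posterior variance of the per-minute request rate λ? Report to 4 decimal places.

0.2261

With a Gamma(shape α, rate β) prior, the Poisson likelihood is conjugate: the posterior is Gamma(α + ΣXᵢ, β + n).
Posterior: Gamma(α+S, β+n) = Gamma(1.2+14, 4.2+4) = Gamma(15.2, 8.2).
Var = α/β² = 15.2/8.2² = 0.2261.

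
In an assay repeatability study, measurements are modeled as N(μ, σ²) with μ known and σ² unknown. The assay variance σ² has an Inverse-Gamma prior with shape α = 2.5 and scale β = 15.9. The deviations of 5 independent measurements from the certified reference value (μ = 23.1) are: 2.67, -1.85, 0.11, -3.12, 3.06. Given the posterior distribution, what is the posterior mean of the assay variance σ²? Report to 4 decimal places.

With known mean μ and an Inverse-Gamma(α, β) prior on σ², the Normal likelihood is conjugate: posterior is Inv-Gamma(α + n/2, β + Σ(xᵢ−μ)²/2).
Σ(xᵢ−μ)² = (2.67)² + (-1.85)² + (0.11)² + (-3.12)² + (3.06)² = 29.6615.
Posterior: Inv-Gamma(2.5 + 5/2, 15.9 + 29.6615/2) = Inv-Gamma(5.00, 30.73075).
E[σ²|data] = β/(α−1) = 30.73075/4.00 = 7.6827.

7.6827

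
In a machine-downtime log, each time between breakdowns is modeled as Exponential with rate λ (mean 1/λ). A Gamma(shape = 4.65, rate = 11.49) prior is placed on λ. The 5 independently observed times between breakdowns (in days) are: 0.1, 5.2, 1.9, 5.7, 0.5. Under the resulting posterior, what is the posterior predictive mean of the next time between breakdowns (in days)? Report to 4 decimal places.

With a Gamma(shape α, rate β) prior on the exponential rate λ, the posterior after n observations with total T = Σxᵢ is Gamma(α+n, β+T).
Sum of observations T = 13.4 days; n = 5.
Posterior: Gamma(4.65+5, 11.49+13.4) = Gamma(9.65, 24.89).
The predictive distribution for the next observation is Lomax; its mean is β/(α−1) = 24.89/8.65 = 2.8775.

2.8775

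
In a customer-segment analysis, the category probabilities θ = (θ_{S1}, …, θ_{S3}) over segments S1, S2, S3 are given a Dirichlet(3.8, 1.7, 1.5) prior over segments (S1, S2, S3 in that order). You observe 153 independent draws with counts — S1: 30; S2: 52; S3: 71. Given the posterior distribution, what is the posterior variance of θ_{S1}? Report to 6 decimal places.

0.001035

The Dirichlet prior is conjugate to the Multinomial likelihood: each posterior αⱼ = prior αⱼ + observed count nⱼ.
Posterior concentration: (33.8, 53.7, 72.5), total = 160.0.
Var[θ_j] = α_j(Σα−α_j)/((Σα)²(Σα+1)) = 33.8·126.2/(160.0²·161.0) = 0.001035.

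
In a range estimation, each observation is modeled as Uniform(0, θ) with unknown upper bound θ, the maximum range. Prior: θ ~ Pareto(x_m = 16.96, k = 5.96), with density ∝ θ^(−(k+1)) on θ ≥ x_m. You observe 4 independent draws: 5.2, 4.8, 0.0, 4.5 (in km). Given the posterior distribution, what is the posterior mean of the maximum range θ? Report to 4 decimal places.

A Pareto(scale x_m, shape k) prior on the upper bound θ of Uniform(0, θ) is conjugate: posterior is Pareto(max(x_m, max xᵢ), k + n).
Sample maximum = 5.2; prior scale x_m = 16.96 → posterior scale = max = 16.96.
Posterior shape = 5.96 + 4 = 9.96.
E[θ|data] = k·x_m/(k−1) = 9.96·16.96/8.96 = 18.8529.

18.8529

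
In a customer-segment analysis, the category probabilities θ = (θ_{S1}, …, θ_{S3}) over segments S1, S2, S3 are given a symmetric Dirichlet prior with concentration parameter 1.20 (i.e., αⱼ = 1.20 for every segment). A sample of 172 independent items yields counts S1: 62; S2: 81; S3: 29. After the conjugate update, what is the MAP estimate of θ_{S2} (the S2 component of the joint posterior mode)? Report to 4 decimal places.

The Dirichlet prior is conjugate to the Multinomial likelihood: each posterior αⱼ = prior αⱼ + observed count nⱼ.
Posterior concentration: (63.20, 82.20, 30.20), total = 175.60.
Joint mode component: (α_{S2}−1)/(Σα−K) = 81.20/172.60 = 0.4705.

0.4705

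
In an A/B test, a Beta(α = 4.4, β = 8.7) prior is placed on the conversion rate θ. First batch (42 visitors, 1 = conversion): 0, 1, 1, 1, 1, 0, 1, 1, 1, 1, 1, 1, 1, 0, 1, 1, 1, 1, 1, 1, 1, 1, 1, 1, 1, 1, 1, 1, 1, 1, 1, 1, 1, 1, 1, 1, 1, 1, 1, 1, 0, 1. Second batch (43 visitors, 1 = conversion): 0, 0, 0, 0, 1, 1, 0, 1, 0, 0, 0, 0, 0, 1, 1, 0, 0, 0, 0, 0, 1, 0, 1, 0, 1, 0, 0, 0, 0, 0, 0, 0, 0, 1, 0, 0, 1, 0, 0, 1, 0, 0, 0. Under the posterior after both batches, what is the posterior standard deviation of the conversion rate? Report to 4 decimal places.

0.0500

The Beta prior is conjugate to a Binomial/Bernoulli likelihood; the update adds successes to α and failures to β.
After batch 1: Beta(4.4+38, 8.7+4) = Beta(42.4, 12.7).
After batch 2: Beta(42.4+11, 12.7+32) = Beta(53.4, 44.7).
Var = αβ/((α+β)²(α+β+1)) = 53.4·44.7/(98.1²·99.1) = 0.00250286; SD = √0.00250286 = 0.0500.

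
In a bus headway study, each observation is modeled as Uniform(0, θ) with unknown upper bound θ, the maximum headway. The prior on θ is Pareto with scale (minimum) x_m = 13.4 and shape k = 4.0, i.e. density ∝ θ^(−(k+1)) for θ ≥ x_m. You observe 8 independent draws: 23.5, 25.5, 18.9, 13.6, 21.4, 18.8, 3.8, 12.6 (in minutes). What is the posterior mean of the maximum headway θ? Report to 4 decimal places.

A Pareto(scale x_m, shape k) prior on the upper bound θ of Uniform(0, θ) is conjugate: posterior is Pareto(max(x_m, max xᵢ), k + n).
Sample maximum = 25.5; prior scale x_m = 13.4 → posterior scale = max = 25.5.
Posterior shape = 4.0 + 8 = 12.0.
E[θ|data] = k·x_m/(k−1) = 12.0·25.5/11.0 = 27.8182.

27.8182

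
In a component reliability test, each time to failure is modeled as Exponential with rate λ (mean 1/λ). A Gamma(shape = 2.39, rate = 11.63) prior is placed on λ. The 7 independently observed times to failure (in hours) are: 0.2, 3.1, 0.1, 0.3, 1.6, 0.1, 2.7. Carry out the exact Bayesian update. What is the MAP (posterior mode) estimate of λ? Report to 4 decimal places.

0.4252

With a Gamma(shape α, rate β) prior on the exponential rate λ, the posterior after n observations with total T = Σxᵢ is Gamma(α+n, β+T).
Sum of observations T = 8.1 hours; n = 7.
Posterior: Gamma(2.39+7, 11.63+8.1) = Gamma(9.39, 19.73).
Mode = (α−1)/β = 0.4252.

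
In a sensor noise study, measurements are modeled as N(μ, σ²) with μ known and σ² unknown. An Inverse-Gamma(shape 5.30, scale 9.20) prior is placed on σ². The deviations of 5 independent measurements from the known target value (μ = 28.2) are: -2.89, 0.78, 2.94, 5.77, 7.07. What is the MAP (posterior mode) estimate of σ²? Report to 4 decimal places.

6.7774

With known mean μ and an Inverse-Gamma(α, β) prior on σ², the Normal likelihood is conjugate: posterior is Inv-Gamma(α + n/2, β + Σ(xᵢ−μ)²/2).
Σ(xᵢ−μ)² = (-2.89)² + (0.78)² + (2.94)² + (5.77)² + (7.07)² = 100.8819.
Posterior: Inv-Gamma(5.30 + 5/2, 9.20 + 100.8819/2) = Inv-Gamma(7.80, 59.64095).
Mode = β/(α+1) = 59.64095/8.80 = 6.7774.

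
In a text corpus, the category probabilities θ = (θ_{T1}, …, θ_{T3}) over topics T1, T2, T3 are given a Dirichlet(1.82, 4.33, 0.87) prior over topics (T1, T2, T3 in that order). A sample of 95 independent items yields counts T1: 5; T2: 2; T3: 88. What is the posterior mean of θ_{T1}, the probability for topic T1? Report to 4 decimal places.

0.0668

The Dirichlet prior is conjugate to the Multinomial likelihood: each posterior αⱼ = prior αⱼ + observed count nⱼ.
Posterior concentration: (6.82, 6.33, 88.87), total = 102.02.
E[θ_{T1}|data] = α_{T1}/Σα = 6.82/102.02 = 0.0668.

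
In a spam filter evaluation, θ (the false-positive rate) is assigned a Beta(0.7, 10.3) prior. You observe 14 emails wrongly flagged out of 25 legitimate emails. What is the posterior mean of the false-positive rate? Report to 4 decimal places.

0.4083

The Beta prior is conjugate to a Binomial/Bernoulli likelihood; the update adds successes to α and failures to β.
Posterior: Beta(α+k, β+n−k) = Beta(0.7+14, 10.3+11) = Beta(14.7, 21.3).
Posterior mean = α/(α+β) = 14.7/36.0 = 0.4083.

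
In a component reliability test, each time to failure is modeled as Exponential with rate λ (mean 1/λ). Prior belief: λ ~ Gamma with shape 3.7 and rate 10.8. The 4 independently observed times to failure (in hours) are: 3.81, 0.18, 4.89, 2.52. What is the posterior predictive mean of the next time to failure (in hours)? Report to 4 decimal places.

3.3134

With a Gamma(shape α, rate β) prior on the exponential rate λ, the posterior after n observations with total T = Σxᵢ is Gamma(α+n, β+T).
Sum of observations T = 11.40 hours; n = 4.
Posterior: Gamma(3.7+4, 10.8+11.40) = Gamma(7.7, 22.20).
The predictive distribution for the next observation is Lomax; its mean is β/(α−1) = 22.20/6.7 = 3.3134.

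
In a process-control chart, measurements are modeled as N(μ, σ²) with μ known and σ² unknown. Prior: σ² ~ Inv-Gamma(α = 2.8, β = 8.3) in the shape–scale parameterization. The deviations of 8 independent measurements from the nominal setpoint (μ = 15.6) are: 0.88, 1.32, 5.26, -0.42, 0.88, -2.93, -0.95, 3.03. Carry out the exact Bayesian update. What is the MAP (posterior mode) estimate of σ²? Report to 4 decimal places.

4.2566

With known mean μ and an Inverse-Gamma(α, β) prior on σ², the Normal likelihood is conjugate: posterior is Inv-Gamma(α + n/2, β + Σ(xᵢ−μ)²/2).
Σ(xᵢ−μ)² = (0.88)² + (1.32)² + (5.26)² + (-0.42)² + (0.88)² + (-2.93)² + (-0.95)² + (3.03)² = 49.8035.
Posterior: Inv-Gamma(2.8 + 8/2, 8.3 + 49.8035/2) = Inv-Gamma(6.80, 33.20175).
Mode = β/(α+1) = 33.20175/7.80 = 4.2566.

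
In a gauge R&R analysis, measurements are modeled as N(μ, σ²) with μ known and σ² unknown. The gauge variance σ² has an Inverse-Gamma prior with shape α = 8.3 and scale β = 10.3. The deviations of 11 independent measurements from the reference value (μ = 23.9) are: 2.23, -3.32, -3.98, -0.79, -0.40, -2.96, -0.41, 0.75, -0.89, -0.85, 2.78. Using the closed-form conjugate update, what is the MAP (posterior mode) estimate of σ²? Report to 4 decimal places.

2.4309

With known mean μ and an Inverse-Gamma(α, β) prior on σ², the Normal likelihood is conjugate: posterior is Inv-Gamma(α + n/2, β + Σ(xᵢ−μ)²/2).
Σ(xᵢ−μ)² = (2.23)² + (-3.32)² + (-3.98)² + (-0.79)² + (-0.40)² + (-2.96)² + (-0.41)² + (0.75)² + (-0.89)² + (-0.85)² + (2.78)² = 51.3550.
Posterior: Inv-Gamma(8.3 + 11/2, 10.3 + 51.3550/2) = Inv-Gamma(13.80, 35.97750).
Mode = β/(α+1) = 35.97750/14.80 = 2.4309.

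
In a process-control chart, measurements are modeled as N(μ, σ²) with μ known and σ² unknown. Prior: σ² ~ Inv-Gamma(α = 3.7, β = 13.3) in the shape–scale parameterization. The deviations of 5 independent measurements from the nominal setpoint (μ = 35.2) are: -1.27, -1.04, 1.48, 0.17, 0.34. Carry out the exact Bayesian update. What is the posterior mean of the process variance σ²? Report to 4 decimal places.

With known mean μ and an Inverse-Gamma(α, β) prior on σ², the Normal likelihood is conjugate: posterior is Inv-Gamma(α + n/2, β + Σ(xᵢ−μ)²/2).
Σ(xᵢ−μ)² = (-1.27)² + (-1.04)² + (1.48)² + (0.17)² + (0.34)² = 5.0294.
Posterior: Inv-Gamma(3.7 + 5/2, 13.3 + 5.0294/2) = Inv-Gamma(6.20, 15.81470).
E[σ²|data] = β/(α−1) = 15.81470/5.20 = 3.0413.

3.0413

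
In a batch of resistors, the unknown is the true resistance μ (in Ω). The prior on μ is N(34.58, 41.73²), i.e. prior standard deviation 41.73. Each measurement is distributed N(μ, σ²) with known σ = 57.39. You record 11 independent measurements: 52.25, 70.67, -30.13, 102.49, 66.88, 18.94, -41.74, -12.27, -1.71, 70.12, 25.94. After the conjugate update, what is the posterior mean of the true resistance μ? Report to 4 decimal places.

For Normal data with known variance σ², a Normal(μ₀, σ₀²) prior on μ is conjugate. Posterior precision = 1/σ₀² + n/σ²; posterior mean is the precision-weighted average of μ₀ and x̄.
Σxᵢ = 52.25 + 70.67 + (-30.13) + 102.49 + 66.88 + 18.94 + (-41.74) + (-12.27) + (-1.71) + 70.12 + 25.94 = 321.44, so n·x̄ = 321.44.
σ₀² = 41.73² = 1741.3929, σ² = 57.39² = 3293.6121; σ² + n·σ₀² = 3293.6121 + 11·1741.3929 = 22448.934.
Posterior mean = (μ₀/σ₀² + n·x̄/σ²)/(1/σ₀² + n/σ²) = (σ²·μ₀ + σ₀²·n·x̄)/(σ² + n·σ₀²) = (3293.6121·34.58 + 1741.3929·321.44)/22448.934 = 673646.440194/22448.934 = 30.0079.

30.0079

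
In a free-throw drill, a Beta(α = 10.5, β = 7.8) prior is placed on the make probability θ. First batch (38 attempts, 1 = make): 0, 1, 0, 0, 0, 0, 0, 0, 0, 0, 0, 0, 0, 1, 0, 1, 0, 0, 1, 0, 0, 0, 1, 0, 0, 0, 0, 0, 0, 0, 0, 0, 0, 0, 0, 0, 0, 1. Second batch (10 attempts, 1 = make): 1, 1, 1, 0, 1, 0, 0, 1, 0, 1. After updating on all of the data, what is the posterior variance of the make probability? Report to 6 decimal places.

0.003331

The Beta prior is conjugate to a Binomial/Bernoulli likelihood; the update adds successes to α and failures to β.
After batch 1: Beta(10.5+6, 7.8+32) = Beta(16.5, 39.8).
After batch 2: Beta(16.5+6, 39.8+4) = Beta(22.5, 43.8).
Var = αβ/((α+β)²(α+β+1)) = 22.5·43.8/(66.3²·67.3) = 0.003331.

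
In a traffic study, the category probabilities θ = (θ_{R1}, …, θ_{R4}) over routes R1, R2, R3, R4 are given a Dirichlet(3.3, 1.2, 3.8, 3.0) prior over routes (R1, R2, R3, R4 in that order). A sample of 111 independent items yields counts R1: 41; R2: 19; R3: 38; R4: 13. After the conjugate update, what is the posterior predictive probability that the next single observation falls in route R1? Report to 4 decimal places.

0.3622

The Dirichlet prior is conjugate to the Multinomial likelihood: each posterior αⱼ = prior αⱼ + observed count nⱼ.
Posterior concentration: (44.3, 20.2, 41.8, 16.0), total = 122.3.
P(next = R1 | data) = α_{R1}/Σα = 0.3622.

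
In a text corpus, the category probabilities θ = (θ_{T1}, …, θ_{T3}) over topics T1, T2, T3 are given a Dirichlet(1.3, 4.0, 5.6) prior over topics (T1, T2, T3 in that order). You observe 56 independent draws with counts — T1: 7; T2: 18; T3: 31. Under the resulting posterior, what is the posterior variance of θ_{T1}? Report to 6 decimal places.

0.001600

The Dirichlet prior is conjugate to the Multinomial likelihood: each posterior αⱼ = prior αⱼ + observed count nⱼ.
Posterior concentration: (8.3, 22.0, 36.6), total = 66.9.
Var[θ_j] = α_j(Σα−α_j)/((Σα)²(Σα+1)) = 8.3·58.6/(66.9²·67.9) = 0.001600.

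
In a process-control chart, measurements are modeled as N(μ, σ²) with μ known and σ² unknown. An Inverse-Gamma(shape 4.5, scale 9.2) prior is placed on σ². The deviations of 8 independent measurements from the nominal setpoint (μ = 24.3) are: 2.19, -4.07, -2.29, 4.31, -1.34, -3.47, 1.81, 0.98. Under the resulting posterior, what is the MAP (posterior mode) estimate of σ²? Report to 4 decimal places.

With known mean μ and an Inverse-Gamma(α, β) prior on σ², the Normal likelihood is conjugate: posterior is Inv-Gamma(α + n/2, β + Σ(xᵢ−μ)²/2).
Σ(xᵢ−μ)² = (2.19)² + (-4.07)² + (-2.29)² + (4.31)² + (-1.34)² + (-3.47)² + (1.81)² + (0.98)² = 63.2542.
Posterior: Inv-Gamma(4.5 + 8/2, 9.2 + 63.2542/2) = Inv-Gamma(8.50, 40.82710).
Mode = β/(α+1) = 40.82710/9.50 = 4.2976.

4.2976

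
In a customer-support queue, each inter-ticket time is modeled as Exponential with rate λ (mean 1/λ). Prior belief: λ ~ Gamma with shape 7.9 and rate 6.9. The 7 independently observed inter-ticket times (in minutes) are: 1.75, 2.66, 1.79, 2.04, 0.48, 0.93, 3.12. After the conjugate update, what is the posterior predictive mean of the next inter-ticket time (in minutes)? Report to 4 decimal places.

1.4151

With a Gamma(shape α, rate β) prior on the exponential rate λ, the posterior after n observations with total T = Σxᵢ is Gamma(α+n, β+T).
Sum of observations T = 12.77 minutes; n = 7.
Posterior: Gamma(7.9+7, 6.9+12.77) = Gamma(14.9, 19.67).
The predictive distribution for the next observation is Lomax; its mean is β/(α−1) = 19.67/13.9 = 1.4151.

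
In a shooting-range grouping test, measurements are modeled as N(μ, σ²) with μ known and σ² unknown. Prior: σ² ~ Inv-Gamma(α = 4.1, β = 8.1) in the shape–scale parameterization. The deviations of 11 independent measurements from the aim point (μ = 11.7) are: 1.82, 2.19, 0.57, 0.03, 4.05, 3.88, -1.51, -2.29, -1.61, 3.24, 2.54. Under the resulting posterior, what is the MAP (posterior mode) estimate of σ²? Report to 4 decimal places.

With known mean μ and an Inverse-Gamma(α, β) prior on σ², the Normal likelihood is conjugate: posterior is Inv-Gamma(α + n/2, β + Σ(xᵢ−μ)²/2).
Σ(xᵢ−μ)² = (1.82)² + (2.19)² + (0.57)² + (0.03)² + (4.05)² + (3.88)² + (-1.51)² + (-2.29)² + (-1.61)² + (3.24)² + (2.54)² = 66.9567.
Posterior: Inv-Gamma(4.1 + 11/2, 8.1 + 66.9567/2) = Inv-Gamma(9.60, 41.57835).
Mode = β/(α+1) = 41.57835/10.60 = 3.9225.

3.9225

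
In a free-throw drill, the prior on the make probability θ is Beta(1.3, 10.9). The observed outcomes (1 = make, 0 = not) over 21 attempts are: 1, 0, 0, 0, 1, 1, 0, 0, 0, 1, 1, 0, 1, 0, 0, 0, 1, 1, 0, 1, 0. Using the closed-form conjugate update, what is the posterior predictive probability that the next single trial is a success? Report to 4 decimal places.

The Beta prior is conjugate to a Binomial/Bernoulli likelihood; the update adds successes to α and failures to β.
Posterior: Beta(α+k, β+n−k) = Beta(1.3+9, 10.9+12) = Beta(10.3, 22.9).
For a single future Bernoulli trial, P(success | data) = α/(α+β) = 0.3102.

0.3102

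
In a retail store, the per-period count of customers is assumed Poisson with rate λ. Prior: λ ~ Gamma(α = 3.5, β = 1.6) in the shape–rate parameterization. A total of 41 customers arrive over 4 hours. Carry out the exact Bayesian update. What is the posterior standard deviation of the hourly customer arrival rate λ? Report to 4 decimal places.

1.1912

With a Gamma(shape α, rate β) prior, the Poisson likelihood is conjugate: the posterior is Gamma(α + ΣXᵢ, β + n).
Posterior: Gamma(α+S, β+n) = Gamma(3.5+41, 1.6+4) = Gamma(44.5, 5.6).
SD = √α/β = √44.5/5.6 = 1.1912.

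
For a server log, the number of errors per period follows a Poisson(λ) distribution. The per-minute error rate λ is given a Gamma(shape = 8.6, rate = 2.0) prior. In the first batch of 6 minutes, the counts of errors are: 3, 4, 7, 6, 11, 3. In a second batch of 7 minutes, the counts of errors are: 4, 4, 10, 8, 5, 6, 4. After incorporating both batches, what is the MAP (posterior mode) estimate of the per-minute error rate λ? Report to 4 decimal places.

5.5067

With a Gamma(shape α, rate β) prior, the Poisson likelihood is conjugate: the posterior is Gamma(α + ΣXᵢ, β + n).
Batch 1: sum of counts S = 34 over n = 6 minutes.
After batch 1: Gamma(α+S, β+n) = Gamma(8.6+34, 2.0+6) = Gamma(42.6, 8.0).
Batch 2: sum of counts S = 41 over n = 7 minutes.
After batch 2: Gamma(α+S, β+n) = Gamma(42.6+41, 8.0+7) = Gamma(83.6, 15.0).
Mode of Gamma(α,β) for α≥1 is (α−1)/β = 82.6/15.0 = 5.5067.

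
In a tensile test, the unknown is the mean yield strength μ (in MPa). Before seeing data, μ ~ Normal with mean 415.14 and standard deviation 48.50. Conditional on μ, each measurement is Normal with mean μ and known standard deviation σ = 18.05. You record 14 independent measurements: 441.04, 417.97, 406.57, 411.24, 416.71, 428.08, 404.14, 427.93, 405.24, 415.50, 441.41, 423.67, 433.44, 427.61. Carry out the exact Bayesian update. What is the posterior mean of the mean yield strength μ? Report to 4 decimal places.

421.4059

For Normal data with known variance σ², a Normal(μ₀, σ₀²) prior on μ is conjugate. Posterior precision = 1/σ₀² + n/σ²; posterior mean is the precision-weighted average of μ₀ and x̄.
Σxᵢ = 441.04 + 417.97 + 406.57 + 411.24 + 416.71 + 428.08 + 404.14 + 427.93 + 405.24 + 415.50 + 441.41 + 423.67 + 433.44 + 427.61 = 5900.55, so n·x̄ = 5900.55.
σ₀² = 48.50² = 2352.25, σ² = 18.05² = 325.8025; σ² + n·σ₀² = 325.8025 + 14·2352.25 = 33257.3025.
Posterior mean = (μ₀/σ₀² + n·x̄/σ²)/(1/σ₀² + n/σ²) = (σ²·μ₀ + σ₀²·n·x̄)/(σ² + n·σ₀²) = (325.8025·415.14 + 2352.25·5900.55)/33257.3025 = 14014822.38735/33257.3025 = 421.4059.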